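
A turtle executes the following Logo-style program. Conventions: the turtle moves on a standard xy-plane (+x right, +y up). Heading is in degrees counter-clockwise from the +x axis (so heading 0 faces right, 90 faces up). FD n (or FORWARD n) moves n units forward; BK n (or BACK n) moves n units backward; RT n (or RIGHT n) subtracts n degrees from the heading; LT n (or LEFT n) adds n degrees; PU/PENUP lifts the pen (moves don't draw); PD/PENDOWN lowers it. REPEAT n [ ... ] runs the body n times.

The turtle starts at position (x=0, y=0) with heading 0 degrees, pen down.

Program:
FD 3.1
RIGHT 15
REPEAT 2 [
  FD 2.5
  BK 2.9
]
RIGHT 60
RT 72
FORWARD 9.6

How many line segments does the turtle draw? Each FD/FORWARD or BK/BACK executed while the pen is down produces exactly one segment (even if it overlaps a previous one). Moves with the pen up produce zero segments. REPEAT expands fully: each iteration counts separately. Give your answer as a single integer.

Answer: 6

Derivation:
Executing turtle program step by step:
Start: pos=(0,0), heading=0, pen down
FD 3.1: (0,0) -> (3.1,0) [heading=0, draw]
RT 15: heading 0 -> 345
REPEAT 2 [
  -- iteration 1/2 --
  FD 2.5: (3.1,0) -> (5.515,-0.647) [heading=345, draw]
  BK 2.9: (5.515,-0.647) -> (2.714,0.104) [heading=345, draw]
  -- iteration 2/2 --
  FD 2.5: (2.714,0.104) -> (5.128,-0.544) [heading=345, draw]
  BK 2.9: (5.128,-0.544) -> (2.327,0.207) [heading=345, draw]
]
RT 60: heading 345 -> 285
RT 72: heading 285 -> 213
FD 9.6: (2.327,0.207) -> (-5.724,-5.021) [heading=213, draw]
Final: pos=(-5.724,-5.021), heading=213, 6 segment(s) drawn
Segments drawn: 6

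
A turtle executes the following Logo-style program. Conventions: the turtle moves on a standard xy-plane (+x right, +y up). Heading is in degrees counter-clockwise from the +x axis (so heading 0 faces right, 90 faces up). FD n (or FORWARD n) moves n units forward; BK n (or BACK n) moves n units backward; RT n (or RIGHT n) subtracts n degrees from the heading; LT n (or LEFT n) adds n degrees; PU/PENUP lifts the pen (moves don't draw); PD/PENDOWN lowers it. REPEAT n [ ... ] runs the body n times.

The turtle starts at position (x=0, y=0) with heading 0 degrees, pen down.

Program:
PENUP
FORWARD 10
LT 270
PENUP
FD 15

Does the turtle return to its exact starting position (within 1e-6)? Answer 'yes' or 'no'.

Executing turtle program step by step:
Start: pos=(0,0), heading=0, pen down
PU: pen up
FD 10: (0,0) -> (10,0) [heading=0, move]
LT 270: heading 0 -> 270
PU: pen up
FD 15: (10,0) -> (10,-15) [heading=270, move]
Final: pos=(10,-15), heading=270, 0 segment(s) drawn

Start position: (0, 0)
Final position: (10, -15)
Distance = 18.028; >= 1e-6 -> NOT closed

Answer: no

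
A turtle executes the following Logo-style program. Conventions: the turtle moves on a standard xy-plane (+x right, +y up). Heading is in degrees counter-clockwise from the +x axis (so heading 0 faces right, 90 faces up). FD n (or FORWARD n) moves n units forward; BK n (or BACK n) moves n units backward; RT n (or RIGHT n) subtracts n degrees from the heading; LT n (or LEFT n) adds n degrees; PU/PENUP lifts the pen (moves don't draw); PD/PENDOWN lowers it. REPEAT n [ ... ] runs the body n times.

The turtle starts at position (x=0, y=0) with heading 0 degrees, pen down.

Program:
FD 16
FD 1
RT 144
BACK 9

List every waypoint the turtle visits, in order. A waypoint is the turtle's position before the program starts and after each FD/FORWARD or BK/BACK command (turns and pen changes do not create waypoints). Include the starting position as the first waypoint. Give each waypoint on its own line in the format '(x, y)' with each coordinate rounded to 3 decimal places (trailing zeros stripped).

Executing turtle program step by step:
Start: pos=(0,0), heading=0, pen down
FD 16: (0,0) -> (16,0) [heading=0, draw]
FD 1: (16,0) -> (17,0) [heading=0, draw]
RT 144: heading 0 -> 216
BK 9: (17,0) -> (24.281,5.29) [heading=216, draw]
Final: pos=(24.281,5.29), heading=216, 3 segment(s) drawn
Waypoints (4 total):
(0, 0)
(16, 0)
(17, 0)
(24.281, 5.29)

Answer: (0, 0)
(16, 0)
(17, 0)
(24.281, 5.29)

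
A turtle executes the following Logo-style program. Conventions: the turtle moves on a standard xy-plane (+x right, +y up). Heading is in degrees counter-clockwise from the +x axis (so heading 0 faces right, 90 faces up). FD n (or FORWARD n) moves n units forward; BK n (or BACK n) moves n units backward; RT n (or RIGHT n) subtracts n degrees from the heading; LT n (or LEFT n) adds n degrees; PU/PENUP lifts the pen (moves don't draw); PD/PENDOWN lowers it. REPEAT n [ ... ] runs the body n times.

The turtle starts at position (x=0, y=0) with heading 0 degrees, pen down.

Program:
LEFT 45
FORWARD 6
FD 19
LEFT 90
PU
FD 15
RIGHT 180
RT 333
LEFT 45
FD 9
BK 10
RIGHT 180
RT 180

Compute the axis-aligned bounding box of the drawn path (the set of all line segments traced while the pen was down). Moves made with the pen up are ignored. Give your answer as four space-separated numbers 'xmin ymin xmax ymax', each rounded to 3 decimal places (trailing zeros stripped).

Executing turtle program step by step:
Start: pos=(0,0), heading=0, pen down
LT 45: heading 0 -> 45
FD 6: (0,0) -> (4.243,4.243) [heading=45, draw]
FD 19: (4.243,4.243) -> (17.678,17.678) [heading=45, draw]
LT 90: heading 45 -> 135
PU: pen up
FD 15: (17.678,17.678) -> (7.071,28.284) [heading=135, move]
RT 180: heading 135 -> 315
RT 333: heading 315 -> 342
LT 45: heading 342 -> 27
FD 9: (7.071,28.284) -> (15.09,32.37) [heading=27, move]
BK 10: (15.09,32.37) -> (6.18,27.83) [heading=27, move]
RT 180: heading 27 -> 207
RT 180: heading 207 -> 27
Final: pos=(6.18,27.83), heading=27, 2 segment(s) drawn

Segment endpoints: x in {0, 4.243, 17.678}, y in {0, 4.243, 17.678}
xmin=0, ymin=0, xmax=17.678, ymax=17.678

Answer: 0 0 17.678 17.678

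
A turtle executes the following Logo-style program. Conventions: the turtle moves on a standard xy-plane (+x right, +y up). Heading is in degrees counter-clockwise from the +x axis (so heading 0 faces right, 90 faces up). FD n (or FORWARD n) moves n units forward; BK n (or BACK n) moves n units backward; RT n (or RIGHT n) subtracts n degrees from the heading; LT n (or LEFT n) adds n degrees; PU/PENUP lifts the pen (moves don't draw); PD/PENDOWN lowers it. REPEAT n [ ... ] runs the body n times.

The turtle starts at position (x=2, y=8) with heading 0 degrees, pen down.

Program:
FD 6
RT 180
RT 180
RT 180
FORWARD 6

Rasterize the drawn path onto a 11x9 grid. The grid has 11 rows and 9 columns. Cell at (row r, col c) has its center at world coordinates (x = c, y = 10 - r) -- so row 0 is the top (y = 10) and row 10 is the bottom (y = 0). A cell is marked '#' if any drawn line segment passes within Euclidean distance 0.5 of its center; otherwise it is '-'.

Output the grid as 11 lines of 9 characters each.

Segment 0: (2,8) -> (8,8)
Segment 1: (8,8) -> (2,8)

Answer: ---------
---------
--#######
---------
---------
---------
---------
---------
---------
---------
---------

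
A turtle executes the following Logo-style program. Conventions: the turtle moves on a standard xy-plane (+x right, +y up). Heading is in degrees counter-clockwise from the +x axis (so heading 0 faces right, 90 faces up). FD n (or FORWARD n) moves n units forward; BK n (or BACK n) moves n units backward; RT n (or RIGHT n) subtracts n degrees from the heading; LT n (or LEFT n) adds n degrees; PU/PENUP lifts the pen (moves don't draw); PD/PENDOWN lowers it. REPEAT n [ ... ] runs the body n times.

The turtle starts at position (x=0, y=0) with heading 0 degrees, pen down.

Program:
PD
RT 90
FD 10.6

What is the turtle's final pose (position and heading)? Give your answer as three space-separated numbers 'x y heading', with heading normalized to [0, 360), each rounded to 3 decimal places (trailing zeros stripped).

Executing turtle program step by step:
Start: pos=(0,0), heading=0, pen down
PD: pen down
RT 90: heading 0 -> 270
FD 10.6: (0,0) -> (0,-10.6) [heading=270, draw]
Final: pos=(0,-10.6), heading=270, 1 segment(s) drawn

Answer: 0 -10.6 270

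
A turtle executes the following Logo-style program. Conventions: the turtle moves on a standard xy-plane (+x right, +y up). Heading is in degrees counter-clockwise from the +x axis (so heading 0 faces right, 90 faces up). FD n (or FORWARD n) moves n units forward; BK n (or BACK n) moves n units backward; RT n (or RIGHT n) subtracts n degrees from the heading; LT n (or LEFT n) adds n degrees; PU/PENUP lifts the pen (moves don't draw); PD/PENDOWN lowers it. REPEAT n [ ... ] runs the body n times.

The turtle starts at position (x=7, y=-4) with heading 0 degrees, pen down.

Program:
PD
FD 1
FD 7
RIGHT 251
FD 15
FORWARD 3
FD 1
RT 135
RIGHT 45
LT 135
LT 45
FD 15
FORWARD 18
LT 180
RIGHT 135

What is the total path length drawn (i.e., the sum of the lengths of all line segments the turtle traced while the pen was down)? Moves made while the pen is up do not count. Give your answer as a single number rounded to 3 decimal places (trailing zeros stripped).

Executing turtle program step by step:
Start: pos=(7,-4), heading=0, pen down
PD: pen down
FD 1: (7,-4) -> (8,-4) [heading=0, draw]
FD 7: (8,-4) -> (15,-4) [heading=0, draw]
RT 251: heading 0 -> 109
FD 15: (15,-4) -> (10.116,10.183) [heading=109, draw]
FD 3: (10.116,10.183) -> (9.14,13.019) [heading=109, draw]
FD 1: (9.14,13.019) -> (8.814,13.965) [heading=109, draw]
RT 135: heading 109 -> 334
RT 45: heading 334 -> 289
LT 135: heading 289 -> 64
LT 45: heading 64 -> 109
FD 15: (8.814,13.965) -> (3.931,28.148) [heading=109, draw]
FD 18: (3.931,28.148) -> (-1.93,45.167) [heading=109, draw]
LT 180: heading 109 -> 289
RT 135: heading 289 -> 154
Final: pos=(-1.93,45.167), heading=154, 7 segment(s) drawn

Segment lengths:
  seg 1: (7,-4) -> (8,-4), length = 1
  seg 2: (8,-4) -> (15,-4), length = 7
  seg 3: (15,-4) -> (10.116,10.183), length = 15
  seg 4: (10.116,10.183) -> (9.14,13.019), length = 3
  seg 5: (9.14,13.019) -> (8.814,13.965), length = 1
  seg 6: (8.814,13.965) -> (3.931,28.148), length = 15
  seg 7: (3.931,28.148) -> (-1.93,45.167), length = 18
Total = 60

Answer: 60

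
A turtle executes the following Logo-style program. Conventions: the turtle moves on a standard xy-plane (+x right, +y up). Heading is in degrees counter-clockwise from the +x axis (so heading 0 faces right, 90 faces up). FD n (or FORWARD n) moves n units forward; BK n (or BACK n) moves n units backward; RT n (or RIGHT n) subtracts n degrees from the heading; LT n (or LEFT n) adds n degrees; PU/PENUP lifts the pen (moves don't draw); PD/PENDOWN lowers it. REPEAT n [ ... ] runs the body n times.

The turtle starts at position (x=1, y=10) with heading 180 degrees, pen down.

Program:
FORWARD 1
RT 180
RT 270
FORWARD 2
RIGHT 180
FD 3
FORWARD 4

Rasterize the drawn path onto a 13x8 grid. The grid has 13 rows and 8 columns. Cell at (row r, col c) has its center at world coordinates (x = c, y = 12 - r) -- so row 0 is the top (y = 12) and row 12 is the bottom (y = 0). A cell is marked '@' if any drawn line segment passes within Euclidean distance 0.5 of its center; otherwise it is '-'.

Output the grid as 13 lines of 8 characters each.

Segment 0: (1,10) -> (0,10)
Segment 1: (0,10) -> (-0,12)
Segment 2: (-0,12) -> (0,9)
Segment 3: (0,9) -> (0,5)

Answer: @-------
@-------
@@------
@-------
@-------
@-------
@-------
@-------
--------
--------
--------
--------
--------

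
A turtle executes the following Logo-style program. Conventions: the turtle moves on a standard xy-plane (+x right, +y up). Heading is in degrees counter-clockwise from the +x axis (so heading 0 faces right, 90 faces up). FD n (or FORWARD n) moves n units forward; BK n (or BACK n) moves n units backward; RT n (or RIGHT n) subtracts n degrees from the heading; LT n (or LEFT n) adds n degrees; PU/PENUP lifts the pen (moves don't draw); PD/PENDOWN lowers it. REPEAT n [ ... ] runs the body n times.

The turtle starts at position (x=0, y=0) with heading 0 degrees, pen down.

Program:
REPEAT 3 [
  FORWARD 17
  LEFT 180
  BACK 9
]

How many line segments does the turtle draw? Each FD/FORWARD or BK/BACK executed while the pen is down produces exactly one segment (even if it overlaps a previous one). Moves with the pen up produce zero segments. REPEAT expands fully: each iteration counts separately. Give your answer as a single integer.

Executing turtle program step by step:
Start: pos=(0,0), heading=0, pen down
REPEAT 3 [
  -- iteration 1/3 --
  FD 17: (0,0) -> (17,0) [heading=0, draw]
  LT 180: heading 0 -> 180
  BK 9: (17,0) -> (26,0) [heading=180, draw]
  -- iteration 2/3 --
  FD 17: (26,0) -> (9,0) [heading=180, draw]
  LT 180: heading 180 -> 0
  BK 9: (9,0) -> (0,0) [heading=0, draw]
  -- iteration 3/3 --
  FD 17: (0,0) -> (17,0) [heading=0, draw]
  LT 180: heading 0 -> 180
  BK 9: (17,0) -> (26,0) [heading=180, draw]
]
Final: pos=(26,0), heading=180, 6 segment(s) drawn
Segments drawn: 6

Answer: 6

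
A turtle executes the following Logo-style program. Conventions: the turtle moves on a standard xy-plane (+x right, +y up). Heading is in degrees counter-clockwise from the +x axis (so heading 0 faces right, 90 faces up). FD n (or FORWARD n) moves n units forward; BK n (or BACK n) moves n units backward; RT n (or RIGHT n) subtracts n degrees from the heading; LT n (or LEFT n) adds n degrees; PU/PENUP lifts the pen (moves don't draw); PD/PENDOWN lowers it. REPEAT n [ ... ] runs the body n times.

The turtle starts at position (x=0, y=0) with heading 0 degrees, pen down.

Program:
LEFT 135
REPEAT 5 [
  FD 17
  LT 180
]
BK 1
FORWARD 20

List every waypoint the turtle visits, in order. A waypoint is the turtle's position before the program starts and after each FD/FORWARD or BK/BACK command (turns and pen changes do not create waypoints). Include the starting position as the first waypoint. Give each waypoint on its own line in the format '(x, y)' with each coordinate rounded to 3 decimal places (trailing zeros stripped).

Answer: (0, 0)
(-12.021, 12.021)
(0, 0)
(-12.021, 12.021)
(0, 0)
(-12.021, 12.021)
(-12.728, 12.728)
(1.414, -1.414)

Derivation:
Executing turtle program step by step:
Start: pos=(0,0), heading=0, pen down
LT 135: heading 0 -> 135
REPEAT 5 [
  -- iteration 1/5 --
  FD 17: (0,0) -> (-12.021,12.021) [heading=135, draw]
  LT 180: heading 135 -> 315
  -- iteration 2/5 --
  FD 17: (-12.021,12.021) -> (0,0) [heading=315, draw]
  LT 180: heading 315 -> 135
  -- iteration 3/5 --
  FD 17: (0,0) -> (-12.021,12.021) [heading=135, draw]
  LT 180: heading 135 -> 315
  -- iteration 4/5 --
  FD 17: (-12.021,12.021) -> (0,0) [heading=315, draw]
  LT 180: heading 315 -> 135
  -- iteration 5/5 --
  FD 17: (0,0) -> (-12.021,12.021) [heading=135, draw]
  LT 180: heading 135 -> 315
]
BK 1: (-12.021,12.021) -> (-12.728,12.728) [heading=315, draw]
FD 20: (-12.728,12.728) -> (1.414,-1.414) [heading=315, draw]
Final: pos=(1.414,-1.414), heading=315, 7 segment(s) drawn
Waypoints (8 total):
(0, 0)
(-12.021, 12.021)
(0, 0)
(-12.021, 12.021)
(0, 0)
(-12.021, 12.021)
(-12.728, 12.728)
(1.414, -1.414)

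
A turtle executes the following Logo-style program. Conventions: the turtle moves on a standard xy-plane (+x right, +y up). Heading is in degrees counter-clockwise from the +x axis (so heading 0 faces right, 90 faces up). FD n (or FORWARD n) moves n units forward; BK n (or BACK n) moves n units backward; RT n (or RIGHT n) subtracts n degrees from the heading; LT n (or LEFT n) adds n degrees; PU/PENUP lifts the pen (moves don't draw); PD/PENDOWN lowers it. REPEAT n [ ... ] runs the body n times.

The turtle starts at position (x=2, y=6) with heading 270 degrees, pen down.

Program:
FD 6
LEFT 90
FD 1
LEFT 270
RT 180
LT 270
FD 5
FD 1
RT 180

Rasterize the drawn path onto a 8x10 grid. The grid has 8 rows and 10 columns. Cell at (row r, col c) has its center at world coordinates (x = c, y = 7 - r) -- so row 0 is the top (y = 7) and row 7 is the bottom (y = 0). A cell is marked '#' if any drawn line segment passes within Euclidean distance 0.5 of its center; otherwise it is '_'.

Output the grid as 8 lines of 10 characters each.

Answer: __________
__#_______
__#_______
__#_______
__#_______
__#_______
__#_______
__########

Derivation:
Segment 0: (2,6) -> (2,0)
Segment 1: (2,0) -> (3,-0)
Segment 2: (3,-0) -> (8,-0)
Segment 3: (8,-0) -> (9,-0)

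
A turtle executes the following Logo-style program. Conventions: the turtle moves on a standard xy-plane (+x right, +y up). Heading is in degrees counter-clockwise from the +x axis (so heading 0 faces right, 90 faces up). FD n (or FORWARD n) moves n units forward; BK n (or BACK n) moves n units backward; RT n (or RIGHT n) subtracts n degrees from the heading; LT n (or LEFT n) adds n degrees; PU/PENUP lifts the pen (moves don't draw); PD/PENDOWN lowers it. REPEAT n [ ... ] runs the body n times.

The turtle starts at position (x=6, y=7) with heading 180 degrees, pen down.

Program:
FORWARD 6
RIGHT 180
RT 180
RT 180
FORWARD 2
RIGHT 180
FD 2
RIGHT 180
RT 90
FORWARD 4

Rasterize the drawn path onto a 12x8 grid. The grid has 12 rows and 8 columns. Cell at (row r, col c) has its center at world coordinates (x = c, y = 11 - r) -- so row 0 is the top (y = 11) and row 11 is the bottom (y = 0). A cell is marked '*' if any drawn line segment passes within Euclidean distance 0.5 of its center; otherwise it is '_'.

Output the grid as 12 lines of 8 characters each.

Answer: ________
________
________
________
*******_
*_______
*_______
*_______
*_______
________
________
________

Derivation:
Segment 0: (6,7) -> (0,7)
Segment 1: (0,7) -> (2,7)
Segment 2: (2,7) -> (0,7)
Segment 3: (0,7) -> (0,3)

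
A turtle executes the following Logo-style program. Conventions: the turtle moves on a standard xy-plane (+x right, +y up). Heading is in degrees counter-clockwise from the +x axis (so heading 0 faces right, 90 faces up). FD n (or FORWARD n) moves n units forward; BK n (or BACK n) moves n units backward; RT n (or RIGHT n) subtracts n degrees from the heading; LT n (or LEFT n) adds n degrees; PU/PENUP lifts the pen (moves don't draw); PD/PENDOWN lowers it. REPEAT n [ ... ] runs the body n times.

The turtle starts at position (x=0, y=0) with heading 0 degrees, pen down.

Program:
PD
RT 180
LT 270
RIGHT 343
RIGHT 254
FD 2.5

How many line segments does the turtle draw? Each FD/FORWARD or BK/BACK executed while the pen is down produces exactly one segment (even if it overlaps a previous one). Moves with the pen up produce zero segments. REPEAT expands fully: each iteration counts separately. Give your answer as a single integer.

Answer: 1

Derivation:
Executing turtle program step by step:
Start: pos=(0,0), heading=0, pen down
PD: pen down
RT 180: heading 0 -> 180
LT 270: heading 180 -> 90
RT 343: heading 90 -> 107
RT 254: heading 107 -> 213
FD 2.5: (0,0) -> (-2.097,-1.362) [heading=213, draw]
Final: pos=(-2.097,-1.362), heading=213, 1 segment(s) drawn
Segments drawn: 1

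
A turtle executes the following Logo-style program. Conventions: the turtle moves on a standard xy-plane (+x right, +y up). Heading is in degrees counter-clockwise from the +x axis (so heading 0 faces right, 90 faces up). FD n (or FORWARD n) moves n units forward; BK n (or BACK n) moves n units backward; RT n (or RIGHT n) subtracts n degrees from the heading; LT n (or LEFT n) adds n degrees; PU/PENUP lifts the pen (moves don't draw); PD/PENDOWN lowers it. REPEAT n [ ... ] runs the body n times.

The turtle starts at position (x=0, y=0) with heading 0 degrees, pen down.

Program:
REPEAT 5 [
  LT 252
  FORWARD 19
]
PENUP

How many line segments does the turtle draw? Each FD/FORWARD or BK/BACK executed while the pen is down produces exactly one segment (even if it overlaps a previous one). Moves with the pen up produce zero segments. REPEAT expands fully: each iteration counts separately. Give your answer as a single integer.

Answer: 5

Derivation:
Executing turtle program step by step:
Start: pos=(0,0), heading=0, pen down
REPEAT 5 [
  -- iteration 1/5 --
  LT 252: heading 0 -> 252
  FD 19: (0,0) -> (-5.871,-18.07) [heading=252, draw]
  -- iteration 2/5 --
  LT 252: heading 252 -> 144
  FD 19: (-5.871,-18.07) -> (-21.243,-6.902) [heading=144, draw]
  -- iteration 3/5 --
  LT 252: heading 144 -> 36
  FD 19: (-21.243,-6.902) -> (-5.871,4.266) [heading=36, draw]
  -- iteration 4/5 --
  LT 252: heading 36 -> 288
  FD 19: (-5.871,4.266) -> (0,-13.804) [heading=288, draw]
  -- iteration 5/5 --
  LT 252: heading 288 -> 180
  FD 19: (0,-13.804) -> (-19,-13.804) [heading=180, draw]
]
PU: pen up
Final: pos=(-19,-13.804), heading=180, 5 segment(s) drawn
Segments drawn: 5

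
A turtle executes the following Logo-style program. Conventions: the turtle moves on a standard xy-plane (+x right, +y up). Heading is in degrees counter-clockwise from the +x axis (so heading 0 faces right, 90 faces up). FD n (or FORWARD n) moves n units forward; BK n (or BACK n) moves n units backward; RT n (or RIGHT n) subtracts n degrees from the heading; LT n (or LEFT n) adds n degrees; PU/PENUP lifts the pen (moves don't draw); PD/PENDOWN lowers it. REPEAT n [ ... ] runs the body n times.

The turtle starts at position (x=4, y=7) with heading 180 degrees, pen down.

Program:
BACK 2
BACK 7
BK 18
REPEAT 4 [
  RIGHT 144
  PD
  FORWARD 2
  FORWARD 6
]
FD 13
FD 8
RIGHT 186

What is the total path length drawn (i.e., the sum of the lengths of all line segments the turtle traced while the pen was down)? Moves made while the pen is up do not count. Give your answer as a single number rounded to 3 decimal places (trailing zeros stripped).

Executing turtle program step by step:
Start: pos=(4,7), heading=180, pen down
BK 2: (4,7) -> (6,7) [heading=180, draw]
BK 7: (6,7) -> (13,7) [heading=180, draw]
BK 18: (13,7) -> (31,7) [heading=180, draw]
REPEAT 4 [
  -- iteration 1/4 --
  RT 144: heading 180 -> 36
  PD: pen down
  FD 2: (31,7) -> (32.618,8.176) [heading=36, draw]
  FD 6: (32.618,8.176) -> (37.472,11.702) [heading=36, draw]
  -- iteration 2/4 --
  RT 144: heading 36 -> 252
  PD: pen down
  FD 2: (37.472,11.702) -> (36.854,9.8) [heading=252, draw]
  FD 6: (36.854,9.8) -> (35,4.094) [heading=252, draw]
  -- iteration 3/4 --
  RT 144: heading 252 -> 108
  PD: pen down
  FD 2: (35,4.094) -> (34.382,5.996) [heading=108, draw]
  FD 6: (34.382,5.996) -> (32.528,11.702) [heading=108, draw]
  -- iteration 4/4 --
  RT 144: heading 108 -> 324
  PD: pen down
  FD 2: (32.528,11.702) -> (34.146,10.527) [heading=324, draw]
  FD 6: (34.146,10.527) -> (39,7) [heading=324, draw]
]
FD 13: (39,7) -> (49.517,-0.641) [heading=324, draw]
FD 8: (49.517,-0.641) -> (55.989,-5.343) [heading=324, draw]
RT 186: heading 324 -> 138
Final: pos=(55.989,-5.343), heading=138, 13 segment(s) drawn

Segment lengths:
  seg 1: (4,7) -> (6,7), length = 2
  seg 2: (6,7) -> (13,7), length = 7
  seg 3: (13,7) -> (31,7), length = 18
  seg 4: (31,7) -> (32.618,8.176), length = 2
  seg 5: (32.618,8.176) -> (37.472,11.702), length = 6
  seg 6: (37.472,11.702) -> (36.854,9.8), length = 2
  seg 7: (36.854,9.8) -> (35,4.094), length = 6
  seg 8: (35,4.094) -> (34.382,5.996), length = 2
  seg 9: (34.382,5.996) -> (32.528,11.702), length = 6
  seg 10: (32.528,11.702) -> (34.146,10.527), length = 2
  seg 11: (34.146,10.527) -> (39,7), length = 6
  seg 12: (39,7) -> (49.517,-0.641), length = 13
  seg 13: (49.517,-0.641) -> (55.989,-5.343), length = 8
Total = 80

Answer: 80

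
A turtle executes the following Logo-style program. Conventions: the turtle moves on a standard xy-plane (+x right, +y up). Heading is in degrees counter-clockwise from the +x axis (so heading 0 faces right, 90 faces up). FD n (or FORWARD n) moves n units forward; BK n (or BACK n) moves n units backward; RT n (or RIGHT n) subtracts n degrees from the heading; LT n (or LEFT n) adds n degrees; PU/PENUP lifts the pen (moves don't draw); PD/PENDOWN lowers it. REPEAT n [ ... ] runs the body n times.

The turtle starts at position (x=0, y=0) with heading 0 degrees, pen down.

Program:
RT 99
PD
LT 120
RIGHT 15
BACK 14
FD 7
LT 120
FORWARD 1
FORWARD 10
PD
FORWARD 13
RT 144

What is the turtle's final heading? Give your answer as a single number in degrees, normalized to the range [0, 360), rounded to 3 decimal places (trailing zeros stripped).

Executing turtle program step by step:
Start: pos=(0,0), heading=0, pen down
RT 99: heading 0 -> 261
PD: pen down
LT 120: heading 261 -> 21
RT 15: heading 21 -> 6
BK 14: (0,0) -> (-13.923,-1.463) [heading=6, draw]
FD 7: (-13.923,-1.463) -> (-6.962,-0.732) [heading=6, draw]
LT 120: heading 6 -> 126
FD 1: (-6.962,-0.732) -> (-7.549,0.077) [heading=126, draw]
FD 10: (-7.549,0.077) -> (-13.427,8.167) [heading=126, draw]
PD: pen down
FD 13: (-13.427,8.167) -> (-21.068,18.685) [heading=126, draw]
RT 144: heading 126 -> 342
Final: pos=(-21.068,18.685), heading=342, 5 segment(s) drawn

Answer: 342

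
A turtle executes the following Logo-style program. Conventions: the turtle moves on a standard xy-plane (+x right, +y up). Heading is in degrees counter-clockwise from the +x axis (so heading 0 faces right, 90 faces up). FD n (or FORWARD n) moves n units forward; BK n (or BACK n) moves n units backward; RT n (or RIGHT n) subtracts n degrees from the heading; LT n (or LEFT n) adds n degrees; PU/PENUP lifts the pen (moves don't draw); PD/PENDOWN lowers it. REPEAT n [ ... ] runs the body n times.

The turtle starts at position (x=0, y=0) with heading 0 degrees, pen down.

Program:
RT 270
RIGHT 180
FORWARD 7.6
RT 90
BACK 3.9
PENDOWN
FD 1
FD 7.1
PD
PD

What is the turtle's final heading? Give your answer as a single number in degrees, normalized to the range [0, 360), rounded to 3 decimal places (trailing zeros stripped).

Executing turtle program step by step:
Start: pos=(0,0), heading=0, pen down
RT 270: heading 0 -> 90
RT 180: heading 90 -> 270
FD 7.6: (0,0) -> (0,-7.6) [heading=270, draw]
RT 90: heading 270 -> 180
BK 3.9: (0,-7.6) -> (3.9,-7.6) [heading=180, draw]
PD: pen down
FD 1: (3.9,-7.6) -> (2.9,-7.6) [heading=180, draw]
FD 7.1: (2.9,-7.6) -> (-4.2,-7.6) [heading=180, draw]
PD: pen down
PD: pen down
Final: pos=(-4.2,-7.6), heading=180, 4 segment(s) drawn

Answer: 180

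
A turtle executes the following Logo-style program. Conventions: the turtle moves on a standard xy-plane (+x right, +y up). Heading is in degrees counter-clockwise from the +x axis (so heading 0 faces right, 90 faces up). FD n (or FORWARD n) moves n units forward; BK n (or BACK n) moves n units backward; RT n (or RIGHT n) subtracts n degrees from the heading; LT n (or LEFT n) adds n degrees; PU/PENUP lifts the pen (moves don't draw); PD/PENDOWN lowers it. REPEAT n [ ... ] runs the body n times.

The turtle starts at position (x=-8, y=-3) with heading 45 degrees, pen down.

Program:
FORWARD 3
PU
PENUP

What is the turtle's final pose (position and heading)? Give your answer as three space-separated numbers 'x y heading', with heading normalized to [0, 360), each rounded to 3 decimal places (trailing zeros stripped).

Answer: -5.879 -0.879 45

Derivation:
Executing turtle program step by step:
Start: pos=(-8,-3), heading=45, pen down
FD 3: (-8,-3) -> (-5.879,-0.879) [heading=45, draw]
PU: pen up
PU: pen up
Final: pos=(-5.879,-0.879), heading=45, 1 segment(s) drawn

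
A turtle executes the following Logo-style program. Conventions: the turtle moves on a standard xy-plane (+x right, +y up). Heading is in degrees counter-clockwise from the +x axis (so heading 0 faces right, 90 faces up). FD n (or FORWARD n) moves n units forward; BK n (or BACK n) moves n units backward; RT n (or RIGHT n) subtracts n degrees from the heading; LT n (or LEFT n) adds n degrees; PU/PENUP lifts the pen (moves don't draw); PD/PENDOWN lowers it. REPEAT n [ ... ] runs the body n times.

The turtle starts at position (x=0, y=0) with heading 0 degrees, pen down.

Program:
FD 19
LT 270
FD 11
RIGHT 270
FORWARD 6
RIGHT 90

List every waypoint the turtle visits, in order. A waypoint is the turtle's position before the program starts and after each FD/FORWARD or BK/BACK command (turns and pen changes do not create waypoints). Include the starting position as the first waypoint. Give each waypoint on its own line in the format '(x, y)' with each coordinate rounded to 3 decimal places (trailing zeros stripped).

Answer: (0, 0)
(19, 0)
(19, -11)
(25, -11)

Derivation:
Executing turtle program step by step:
Start: pos=(0,0), heading=0, pen down
FD 19: (0,0) -> (19,0) [heading=0, draw]
LT 270: heading 0 -> 270
FD 11: (19,0) -> (19,-11) [heading=270, draw]
RT 270: heading 270 -> 0
FD 6: (19,-11) -> (25,-11) [heading=0, draw]
RT 90: heading 0 -> 270
Final: pos=(25,-11), heading=270, 3 segment(s) drawn
Waypoints (4 total):
(0, 0)
(19, 0)
(19, -11)
(25, -11)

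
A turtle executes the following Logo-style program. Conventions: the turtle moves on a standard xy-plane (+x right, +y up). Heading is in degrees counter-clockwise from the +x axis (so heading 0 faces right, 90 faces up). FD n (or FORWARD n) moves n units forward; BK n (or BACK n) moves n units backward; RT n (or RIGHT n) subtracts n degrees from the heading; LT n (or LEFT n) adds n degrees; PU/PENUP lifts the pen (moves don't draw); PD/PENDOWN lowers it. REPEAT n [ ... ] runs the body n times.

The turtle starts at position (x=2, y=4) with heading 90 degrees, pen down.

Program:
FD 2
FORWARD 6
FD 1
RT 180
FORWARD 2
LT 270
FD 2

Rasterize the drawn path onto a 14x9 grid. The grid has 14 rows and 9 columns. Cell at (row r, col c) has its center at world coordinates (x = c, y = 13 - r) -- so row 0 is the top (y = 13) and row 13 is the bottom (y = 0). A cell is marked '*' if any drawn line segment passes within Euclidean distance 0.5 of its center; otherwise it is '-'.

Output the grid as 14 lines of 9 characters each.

Answer: --*------
--*------
***------
--*------
--*------
--*------
--*------
--*------
--*------
--*------
---------
---------
---------
---------

Derivation:
Segment 0: (2,4) -> (2,6)
Segment 1: (2,6) -> (2,12)
Segment 2: (2,12) -> (2,13)
Segment 3: (2,13) -> (2,11)
Segment 4: (2,11) -> (0,11)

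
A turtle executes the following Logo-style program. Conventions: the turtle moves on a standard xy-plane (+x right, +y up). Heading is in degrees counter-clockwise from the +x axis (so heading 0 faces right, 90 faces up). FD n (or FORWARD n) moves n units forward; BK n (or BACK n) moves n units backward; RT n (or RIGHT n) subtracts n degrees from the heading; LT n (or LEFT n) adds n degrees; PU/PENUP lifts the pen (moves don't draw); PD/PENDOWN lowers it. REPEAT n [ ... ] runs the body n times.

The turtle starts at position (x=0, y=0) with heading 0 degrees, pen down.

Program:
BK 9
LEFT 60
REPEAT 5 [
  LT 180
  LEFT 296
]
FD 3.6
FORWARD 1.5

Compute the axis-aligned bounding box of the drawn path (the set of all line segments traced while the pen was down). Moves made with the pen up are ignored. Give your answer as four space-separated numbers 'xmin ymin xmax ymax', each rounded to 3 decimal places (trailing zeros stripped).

Answer: -9 -5.023 0 0

Derivation:
Executing turtle program step by step:
Start: pos=(0,0), heading=0, pen down
BK 9: (0,0) -> (-9,0) [heading=0, draw]
LT 60: heading 0 -> 60
REPEAT 5 [
  -- iteration 1/5 --
  LT 180: heading 60 -> 240
  LT 296: heading 240 -> 176
  -- iteration 2/5 --
  LT 180: heading 176 -> 356
  LT 296: heading 356 -> 292
  -- iteration 3/5 --
  LT 180: heading 292 -> 112
  LT 296: heading 112 -> 48
  -- iteration 4/5 --
  LT 180: heading 48 -> 228
  LT 296: heading 228 -> 164
  -- iteration 5/5 --
  LT 180: heading 164 -> 344
  LT 296: heading 344 -> 280
]
FD 3.6: (-9,0) -> (-8.375,-3.545) [heading=280, draw]
FD 1.5: (-8.375,-3.545) -> (-8.114,-5.023) [heading=280, draw]
Final: pos=(-8.114,-5.023), heading=280, 3 segment(s) drawn

Segment endpoints: x in {-9, -8.375, -8.114, 0}, y in {-5.023, -3.545, 0}
xmin=-9, ymin=-5.023, xmax=0, ymax=0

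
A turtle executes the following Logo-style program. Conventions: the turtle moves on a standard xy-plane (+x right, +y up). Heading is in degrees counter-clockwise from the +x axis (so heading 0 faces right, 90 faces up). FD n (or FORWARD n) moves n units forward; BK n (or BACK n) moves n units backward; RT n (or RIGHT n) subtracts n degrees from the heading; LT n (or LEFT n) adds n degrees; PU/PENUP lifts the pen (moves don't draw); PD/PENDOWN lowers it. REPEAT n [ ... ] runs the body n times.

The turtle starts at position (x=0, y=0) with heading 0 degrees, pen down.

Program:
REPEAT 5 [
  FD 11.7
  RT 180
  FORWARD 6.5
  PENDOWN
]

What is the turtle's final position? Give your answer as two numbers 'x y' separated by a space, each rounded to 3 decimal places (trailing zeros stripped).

Answer: 5.2 0

Derivation:
Executing turtle program step by step:
Start: pos=(0,0), heading=0, pen down
REPEAT 5 [
  -- iteration 1/5 --
  FD 11.7: (0,0) -> (11.7,0) [heading=0, draw]
  RT 180: heading 0 -> 180
  FD 6.5: (11.7,0) -> (5.2,0) [heading=180, draw]
  PD: pen down
  -- iteration 2/5 --
  FD 11.7: (5.2,0) -> (-6.5,0) [heading=180, draw]
  RT 180: heading 180 -> 0
  FD 6.5: (-6.5,0) -> (0,0) [heading=0, draw]
  PD: pen down
  -- iteration 3/5 --
  FD 11.7: (0,0) -> (11.7,0) [heading=0, draw]
  RT 180: heading 0 -> 180
  FD 6.5: (11.7,0) -> (5.2,0) [heading=180, draw]
  PD: pen down
  -- iteration 4/5 --
  FD 11.7: (5.2,0) -> (-6.5,0) [heading=180, draw]
  RT 180: heading 180 -> 0
  FD 6.5: (-6.5,0) -> (0,0) [heading=0, draw]
  PD: pen down
  -- iteration 5/5 --
  FD 11.7: (0,0) -> (11.7,0) [heading=0, draw]
  RT 180: heading 0 -> 180
  FD 6.5: (11.7,0) -> (5.2,0) [heading=180, draw]
  PD: pen down
]
Final: pos=(5.2,0), heading=180, 10 segment(s) drawn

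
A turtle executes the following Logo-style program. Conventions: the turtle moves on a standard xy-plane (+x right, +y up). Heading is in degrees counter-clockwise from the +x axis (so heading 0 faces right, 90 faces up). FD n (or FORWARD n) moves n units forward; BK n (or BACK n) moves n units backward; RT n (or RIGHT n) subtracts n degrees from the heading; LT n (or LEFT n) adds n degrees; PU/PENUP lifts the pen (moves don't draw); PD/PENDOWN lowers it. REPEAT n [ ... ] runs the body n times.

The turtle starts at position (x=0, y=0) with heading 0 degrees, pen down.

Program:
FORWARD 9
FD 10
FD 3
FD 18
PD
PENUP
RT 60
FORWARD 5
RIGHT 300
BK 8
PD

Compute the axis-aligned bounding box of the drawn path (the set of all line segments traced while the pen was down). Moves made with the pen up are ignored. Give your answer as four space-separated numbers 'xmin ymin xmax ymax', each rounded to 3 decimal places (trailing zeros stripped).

Answer: 0 0 40 0

Derivation:
Executing turtle program step by step:
Start: pos=(0,0), heading=0, pen down
FD 9: (0,0) -> (9,0) [heading=0, draw]
FD 10: (9,0) -> (19,0) [heading=0, draw]
FD 3: (19,0) -> (22,0) [heading=0, draw]
FD 18: (22,0) -> (40,0) [heading=0, draw]
PD: pen down
PU: pen up
RT 60: heading 0 -> 300
FD 5: (40,0) -> (42.5,-4.33) [heading=300, move]
RT 300: heading 300 -> 0
BK 8: (42.5,-4.33) -> (34.5,-4.33) [heading=0, move]
PD: pen down
Final: pos=(34.5,-4.33), heading=0, 4 segment(s) drawn

Segment endpoints: x in {0, 9, 19, 22, 40}, y in {0}
xmin=0, ymin=0, xmax=40, ymax=0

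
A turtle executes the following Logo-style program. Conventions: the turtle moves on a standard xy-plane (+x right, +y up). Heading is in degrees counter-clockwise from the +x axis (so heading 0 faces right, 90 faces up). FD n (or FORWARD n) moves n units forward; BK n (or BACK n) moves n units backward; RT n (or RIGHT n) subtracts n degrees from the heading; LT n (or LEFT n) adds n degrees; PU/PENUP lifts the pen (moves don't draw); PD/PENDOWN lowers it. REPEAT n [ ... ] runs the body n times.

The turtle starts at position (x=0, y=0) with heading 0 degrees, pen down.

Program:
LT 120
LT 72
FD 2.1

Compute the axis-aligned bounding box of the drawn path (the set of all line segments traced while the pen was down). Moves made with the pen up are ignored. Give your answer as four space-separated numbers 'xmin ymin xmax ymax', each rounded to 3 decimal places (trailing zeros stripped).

Answer: -2.054 -0.437 0 0

Derivation:
Executing turtle program step by step:
Start: pos=(0,0), heading=0, pen down
LT 120: heading 0 -> 120
LT 72: heading 120 -> 192
FD 2.1: (0,0) -> (-2.054,-0.437) [heading=192, draw]
Final: pos=(-2.054,-0.437), heading=192, 1 segment(s) drawn

Segment endpoints: x in {-2.054, 0}, y in {-0.437, 0}
xmin=-2.054, ymin=-0.437, xmax=0, ymax=0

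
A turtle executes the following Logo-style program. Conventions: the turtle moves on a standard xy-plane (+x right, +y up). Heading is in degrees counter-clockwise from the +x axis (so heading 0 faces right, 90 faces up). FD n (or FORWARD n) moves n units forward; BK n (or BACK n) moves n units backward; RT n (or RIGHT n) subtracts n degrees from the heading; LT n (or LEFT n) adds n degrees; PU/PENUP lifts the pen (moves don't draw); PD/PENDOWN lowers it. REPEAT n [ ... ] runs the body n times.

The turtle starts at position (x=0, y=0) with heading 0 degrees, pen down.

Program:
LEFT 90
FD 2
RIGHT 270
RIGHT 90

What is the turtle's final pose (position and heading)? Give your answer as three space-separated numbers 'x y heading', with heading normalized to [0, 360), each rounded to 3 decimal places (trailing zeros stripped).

Answer: 0 2 90

Derivation:
Executing turtle program step by step:
Start: pos=(0,0), heading=0, pen down
LT 90: heading 0 -> 90
FD 2: (0,0) -> (0,2) [heading=90, draw]
RT 270: heading 90 -> 180
RT 90: heading 180 -> 90
Final: pos=(0,2), heading=90, 1 segment(s) drawn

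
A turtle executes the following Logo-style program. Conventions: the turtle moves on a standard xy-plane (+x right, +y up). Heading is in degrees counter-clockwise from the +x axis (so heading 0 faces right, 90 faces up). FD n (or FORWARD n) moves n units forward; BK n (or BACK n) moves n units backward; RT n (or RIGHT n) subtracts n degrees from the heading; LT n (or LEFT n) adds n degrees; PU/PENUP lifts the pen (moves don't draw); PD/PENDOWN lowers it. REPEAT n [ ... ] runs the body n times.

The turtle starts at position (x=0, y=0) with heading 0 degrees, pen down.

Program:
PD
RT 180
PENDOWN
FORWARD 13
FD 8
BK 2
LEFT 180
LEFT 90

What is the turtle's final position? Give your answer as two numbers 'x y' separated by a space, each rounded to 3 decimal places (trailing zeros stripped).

Executing turtle program step by step:
Start: pos=(0,0), heading=0, pen down
PD: pen down
RT 180: heading 0 -> 180
PD: pen down
FD 13: (0,0) -> (-13,0) [heading=180, draw]
FD 8: (-13,0) -> (-21,0) [heading=180, draw]
BK 2: (-21,0) -> (-19,0) [heading=180, draw]
LT 180: heading 180 -> 0
LT 90: heading 0 -> 90
Final: pos=(-19,0), heading=90, 3 segment(s) drawn

Answer: -19 0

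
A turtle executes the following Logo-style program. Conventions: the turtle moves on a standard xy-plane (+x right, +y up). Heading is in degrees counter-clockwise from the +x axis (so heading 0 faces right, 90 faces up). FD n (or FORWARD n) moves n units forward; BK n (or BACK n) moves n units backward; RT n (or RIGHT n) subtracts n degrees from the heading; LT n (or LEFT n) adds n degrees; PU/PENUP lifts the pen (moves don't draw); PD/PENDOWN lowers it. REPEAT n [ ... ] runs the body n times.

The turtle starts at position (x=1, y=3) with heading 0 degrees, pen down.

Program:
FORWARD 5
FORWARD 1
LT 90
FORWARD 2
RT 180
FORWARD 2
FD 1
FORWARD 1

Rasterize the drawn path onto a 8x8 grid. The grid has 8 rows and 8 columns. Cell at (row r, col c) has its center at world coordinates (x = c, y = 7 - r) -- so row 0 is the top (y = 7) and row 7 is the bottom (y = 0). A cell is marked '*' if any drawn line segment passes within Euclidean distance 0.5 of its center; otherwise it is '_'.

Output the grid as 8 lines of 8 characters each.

Segment 0: (1,3) -> (6,3)
Segment 1: (6,3) -> (7,3)
Segment 2: (7,3) -> (7,5)
Segment 3: (7,5) -> (7,3)
Segment 4: (7,3) -> (7,2)
Segment 5: (7,2) -> (7,1)

Answer: ________
________
_______*
_______*
_*******
_______*
_______*
________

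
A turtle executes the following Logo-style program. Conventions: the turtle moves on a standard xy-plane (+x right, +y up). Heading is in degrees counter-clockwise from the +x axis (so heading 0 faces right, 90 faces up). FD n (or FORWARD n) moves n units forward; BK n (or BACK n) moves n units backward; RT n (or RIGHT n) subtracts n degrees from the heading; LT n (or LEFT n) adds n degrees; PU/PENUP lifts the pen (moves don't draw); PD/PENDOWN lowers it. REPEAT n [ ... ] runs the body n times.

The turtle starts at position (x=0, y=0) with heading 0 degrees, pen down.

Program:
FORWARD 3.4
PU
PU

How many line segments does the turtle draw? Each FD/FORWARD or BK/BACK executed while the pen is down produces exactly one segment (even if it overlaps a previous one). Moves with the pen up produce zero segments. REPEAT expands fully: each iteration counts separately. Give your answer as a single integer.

Executing turtle program step by step:
Start: pos=(0,0), heading=0, pen down
FD 3.4: (0,0) -> (3.4,0) [heading=0, draw]
PU: pen up
PU: pen up
Final: pos=(3.4,0), heading=0, 1 segment(s) drawn
Segments drawn: 1

Answer: 1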